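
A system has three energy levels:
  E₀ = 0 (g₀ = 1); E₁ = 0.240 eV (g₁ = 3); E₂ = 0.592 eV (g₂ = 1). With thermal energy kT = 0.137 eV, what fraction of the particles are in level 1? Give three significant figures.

Eᵢ/kT = 0, 1.7518, 4.3212.
Z = Σ gᵢe^(−Eᵢ/kT) = 1·e^(−0) + 3·e^(−1.7518) + 1·e^(−4.3212) = 1.0000 + 0.52038 + 0.013284 = 1.5337.
P₁ = g₁ e^(−E₁/kT) / Z = 0.52038/1.5337 = 0.339.

0.339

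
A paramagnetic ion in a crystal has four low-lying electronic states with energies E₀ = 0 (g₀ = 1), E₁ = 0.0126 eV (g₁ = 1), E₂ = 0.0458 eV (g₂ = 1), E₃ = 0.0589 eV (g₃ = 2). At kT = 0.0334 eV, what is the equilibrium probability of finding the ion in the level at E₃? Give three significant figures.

0.150

Eᵢ/kT = 0, 0.37725, 1.3713, 1.7635.
Z = Σ gᵢe^(−Eᵢ/kT) = 1·e^(−0) + 1·e^(−0.37725) + 1·e^(−1.3713) + 2·e^(−1.7635) = 1.0000 + 0.68574 + 0.25378 + 0.34289 = 2.2824.
P₃ = g₃ e^(−E₃/kT) / Z = 0.34289/2.2824 = 0.150.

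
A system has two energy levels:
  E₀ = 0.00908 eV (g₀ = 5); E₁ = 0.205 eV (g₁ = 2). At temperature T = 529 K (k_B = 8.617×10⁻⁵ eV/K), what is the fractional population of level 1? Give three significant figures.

k_BT = 8.617×10⁻⁵ × 529 K = 0.045584 eV.
Eᵢ/kT = 0.19919, 4.4972.
Z = Σ gᵢe^(−Eᵢ/kT) = 5·e^(−0.19919) + 2·e^(−4.4972) = 4.0970 + 0.022280 = 4.1193.
P₁ = g₁ e^(−E₁/kT) / Z = 0.022280/4.1193 = 0.00541.

0.00541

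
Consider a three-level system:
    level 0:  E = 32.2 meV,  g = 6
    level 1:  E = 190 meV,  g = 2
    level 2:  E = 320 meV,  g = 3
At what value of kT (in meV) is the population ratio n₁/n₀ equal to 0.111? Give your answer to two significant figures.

n₁/n₀ = (g₁/g₀) exp[−(E₁−E₀)/kT] = 0.111.
⇒ (E₁−E₀)/kT = ln((2/6)/0.111) = ln(3.003) = 1.100.
kT = 157.8 meV / 1.100 = 140 meV.

140 meV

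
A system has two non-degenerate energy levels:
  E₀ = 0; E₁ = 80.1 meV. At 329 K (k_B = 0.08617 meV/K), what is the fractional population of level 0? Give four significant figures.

k_BT = 0.08617 × 329 K = 28.3499 meV.
Eᵢ/kT = 0, 2.82541.
Z = Σ e^(−Eᵢ/kT) = e^(−0) + e^(−2.82541) = 1.00000 + 0.0592843 = 1.05928.
P₀ = e^(−E₀/kT) / Z = 1.00000/1.05928 = 0.9440.

0.9440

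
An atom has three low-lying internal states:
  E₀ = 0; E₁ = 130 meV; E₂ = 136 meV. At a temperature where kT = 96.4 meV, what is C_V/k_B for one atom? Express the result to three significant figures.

0.424

Eᵢ/kT = 0, 1.3485, 1.4108.
Z = Σ e^(−Eᵢ/kT) = e^(−0) + e^(−1.3485) + e^(−1.4108) = 1.0000 + 0.25963 + 0.24395 = 1.5036.
⟨E⟩ = 44.513 meV, ⟨E²⟩ = 5919.0 meV².
C_V/k_B = (⟨E²⟩ − ⟨E⟩²)/(kT)² = (5919.0 − 1981.4)/9293.0 = 0.424.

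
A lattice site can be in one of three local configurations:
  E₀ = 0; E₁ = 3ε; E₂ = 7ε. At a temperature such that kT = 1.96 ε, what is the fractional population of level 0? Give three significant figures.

0.804

Eᵢ/kT = 0, 1.5306, 3.5714.
Z = Σ e^(−Eᵢ/kT) = e^(−0) + e^(−1.5306) + e^(−3.5714) = 1.0000 + 0.21641 + 0.028116 = 1.2445.
P₀ = e^(−E₀/kT) / Z = 1.0000/1.2445 = 0.804.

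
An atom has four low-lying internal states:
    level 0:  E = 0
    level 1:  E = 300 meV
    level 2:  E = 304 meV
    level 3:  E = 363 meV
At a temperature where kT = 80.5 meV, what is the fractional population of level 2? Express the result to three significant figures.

Eᵢ/kT = 0, 3.7267, 3.7764, 4.5093.
Z = Σ e^(−Eᵢ/kT) = e^(−0) + e^(−3.7267) + e^(−3.7764) + e^(−4.5093) = 1.0000 + 0.024072 + 0.022905 + 0.011006 = 1.0580.
P₂ = e^(−E₂/kT) / Z = 0.022905/1.0580 = 0.0216.

0.0216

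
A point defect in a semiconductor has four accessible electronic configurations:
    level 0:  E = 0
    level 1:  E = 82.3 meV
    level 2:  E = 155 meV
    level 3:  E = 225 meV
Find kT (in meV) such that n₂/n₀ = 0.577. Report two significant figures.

n₂/n₀ = exp[−(E₂−E₀)/kT] = 0.577.
⇒ (E₂−E₀)/kT = ln(1/0.577) = ln(1.733) = 0.5499.
kT = 155 meV / 0.5499 = 280 meV.

280 meV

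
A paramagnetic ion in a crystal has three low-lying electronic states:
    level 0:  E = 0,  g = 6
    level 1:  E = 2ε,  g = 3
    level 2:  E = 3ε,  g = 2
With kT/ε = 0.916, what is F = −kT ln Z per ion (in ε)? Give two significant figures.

-1.7 ε

Eᵢ/kT = 0, 2.183, 3.275.
Z = Σ gᵢe^(−Eᵢ/kT) = 6·e^(−0) + 3·e^(−2.183) + 2·e^(−3.275) = 6.000 + 0.3381 + 0.07563 = 6.414.
F = −kT ln Z = −0.916 × ln(6.414) = −0.916 × 1.858 = -1.7 ε.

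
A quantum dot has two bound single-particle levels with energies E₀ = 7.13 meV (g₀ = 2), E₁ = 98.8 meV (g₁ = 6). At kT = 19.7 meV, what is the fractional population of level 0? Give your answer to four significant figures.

0.9722

Eᵢ/kT = 0.361929, 5.01523.
Z = Σ gᵢe^(−Eᵢ/kT) = 2·e^(−0.361929) + 6·e^(−5.01523) = 1.39266 + 0.0398166 = 1.43248.
P₀ = g₀ e^(−E₀/kT) / Z = 1.39266/1.43248 = 0.9722.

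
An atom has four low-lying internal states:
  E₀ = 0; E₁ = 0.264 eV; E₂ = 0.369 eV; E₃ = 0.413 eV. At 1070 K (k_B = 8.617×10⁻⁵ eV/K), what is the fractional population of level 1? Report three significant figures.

k_BT = 8.617×10⁻⁵ × 1070 K = 0.092202 eV.
Eᵢ/kT = 0, 2.8633, 4.0021, 4.4793.
Z = Σ e^(−Eᵢ/kT) = e^(−0) + e^(−2.8633) + e^(−4.0021) + e^(−4.4793) = 1.0000 + 0.057080 + 0.018277 + 0.011341 = 1.0867.
P₁ = e^(−E₁/kT) / Z = 0.057080/1.0867 = 0.0525.

0.0525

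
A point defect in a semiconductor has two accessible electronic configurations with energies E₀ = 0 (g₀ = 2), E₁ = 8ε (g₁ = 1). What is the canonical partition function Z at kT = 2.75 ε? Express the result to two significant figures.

Z = 2.1

Eᵢ/kT = 0, 2.909.
Z = Σ gᵢe^(−Eᵢ/kT) = 2·e^(−0) + 1·e^(−2.909) = 2.000 + 0.05453 = 2.055.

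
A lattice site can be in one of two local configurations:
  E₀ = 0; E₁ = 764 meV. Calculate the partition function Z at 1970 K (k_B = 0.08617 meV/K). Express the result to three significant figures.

Z = 1.01

k_BT = 0.08617 × 1970 K = 169.75 meV.
Eᵢ/kT = 0, 4.5007.
Z = Σ e^(−Eᵢ/kT) = e^(−0) + e^(−4.5007) = 1.0000 + 0.011101 = 1.0111.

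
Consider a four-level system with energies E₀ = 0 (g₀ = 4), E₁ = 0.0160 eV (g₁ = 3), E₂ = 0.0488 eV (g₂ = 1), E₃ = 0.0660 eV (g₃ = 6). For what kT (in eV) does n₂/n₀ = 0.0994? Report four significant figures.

0.05291 eV

n₂/n₀ = (g₂/g₀) exp[−(E₂−E₀)/kT] = 0.0994.
⇒ (E₂−E₀)/kT = ln((1/4)/0.0994) = ln(2.51509) = 0.922309.
kT = 0.0488 eV / 0.922309 = 0.05291 eV.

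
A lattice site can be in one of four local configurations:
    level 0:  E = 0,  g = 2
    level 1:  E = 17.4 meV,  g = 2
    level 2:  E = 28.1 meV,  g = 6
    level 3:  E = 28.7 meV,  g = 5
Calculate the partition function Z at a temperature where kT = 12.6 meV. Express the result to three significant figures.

Z = 3.66

Eᵢ/kT = 0, 1.3810, 2.2302, 2.2778.
Z = Σ gᵢe^(−Eᵢ/kT) = 2·e^(−0) + 2·e^(−1.3810) + 6·e^(−2.2302) + 5·e^(−2.2778) = 2.0000 + 0.50265 + 0.64504 + 0.51255 = 3.6602.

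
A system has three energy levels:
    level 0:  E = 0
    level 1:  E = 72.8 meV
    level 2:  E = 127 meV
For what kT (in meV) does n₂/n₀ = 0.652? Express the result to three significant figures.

n₂/n₀ = exp[−(E₂−E₀)/kT] = 0.652.
⇒ (E₂−E₀)/kT = ln(1/0.652) = ln(1.5337) = 0.42768.
kT = 127 meV / 0.42768 = 297 meV.

297 meV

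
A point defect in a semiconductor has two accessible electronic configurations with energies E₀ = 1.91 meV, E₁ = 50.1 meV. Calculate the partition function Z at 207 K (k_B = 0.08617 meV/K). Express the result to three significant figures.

Z = 0.959

k_BT = 0.08617 × 207 K = 17.837 meV.
Eᵢ/kT = 0.10708, 2.8088.
Z = Σ e^(−Eᵢ/kT) = e^(−0.10708) + e^(−2.8088) = 0.89845 + 0.060277 = 0.95873.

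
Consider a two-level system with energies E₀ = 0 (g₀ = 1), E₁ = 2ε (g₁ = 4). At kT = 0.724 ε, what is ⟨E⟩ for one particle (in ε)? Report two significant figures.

0.40 ε

Eᵢ/kT = 0, 2.762.
Z = Σ gᵢe^(−Eᵢ/kT) = 1·e^(−0) + 4·e^(−2.762) = 1.000 + 0.2527 = 1.253.
⟨E⟩ = Σ Eᵢ gᵢe^(−Eᵢ/kT) / Z = (0·1.000 + 2·0.2527) / 1.253 = 0.40 ε.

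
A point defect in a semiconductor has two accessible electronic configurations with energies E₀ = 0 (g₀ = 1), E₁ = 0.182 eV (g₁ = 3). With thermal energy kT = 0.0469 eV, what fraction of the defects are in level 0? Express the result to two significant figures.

Eᵢ/kT = 0, 3.881.
Z = Σ gᵢe^(−Eᵢ/kT) = 1·e^(−0) + 3·e^(−3.881) = 1.000 + 0.06189 = 1.062.
P₀ = g₀ e^(−E₀/kT) / Z = 1.000/1.062 = 0.94.

0.94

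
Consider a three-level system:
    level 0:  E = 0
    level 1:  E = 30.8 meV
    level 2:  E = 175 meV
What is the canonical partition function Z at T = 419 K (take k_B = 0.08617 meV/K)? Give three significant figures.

k_BT = 0.08617 × 419 K = 36.105 meV.
Eᵢ/kT = 0, 0.85307, 4.8470.
Z = Σ e^(−Eᵢ/kT) = e^(−0) + e^(−0.85307) + e^(−4.8470) = 1.0000 + 0.42610 + 0.0078519 = 1.4340.

Z = 1.43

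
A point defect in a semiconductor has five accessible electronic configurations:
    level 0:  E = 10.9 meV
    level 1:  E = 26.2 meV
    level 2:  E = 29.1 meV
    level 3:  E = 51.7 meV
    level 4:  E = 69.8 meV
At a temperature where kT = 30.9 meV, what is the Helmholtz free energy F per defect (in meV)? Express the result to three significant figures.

Eᵢ/kT = 0.35275, 0.84790, 0.94175, 1.6731, 2.2589.
Z = Σ e^(−Eᵢ/kT) = e^(−0.35275) + e^(−0.84790) + e^(−0.94175) + e^(−1.6731) + e^(−2.2589) = 0.70275 + 0.42831 + 0.38994 + 0.18766 + 0.10447 = 1.8131.
F = −kT ln Z = −30.9 × ln(1.8131) = −30.9 × 0.59504 = -18.4 meV.

-18.4 meV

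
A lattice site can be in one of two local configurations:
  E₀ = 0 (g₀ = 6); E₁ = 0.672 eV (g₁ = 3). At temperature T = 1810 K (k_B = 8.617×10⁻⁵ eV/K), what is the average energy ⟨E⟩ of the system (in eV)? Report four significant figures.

k_BT = 8.617×10⁻⁵ × 1810 K = 0.155968 eV.
Eᵢ/kT = 0, 4.30858.
Z = Σ gᵢe^(−Eᵢ/kT) = 6·e^(−0) + 3·e^(−4.30858) = 6.00000 + 0.0403579 = 6.04036.
⟨E⟩ = Σ Eᵢ gᵢe^(−Eᵢ/kT) / Z = (0·6.00000 + 0.672·0.0403579) / 6.04036 = 0.004490 eV.

0.004490 eV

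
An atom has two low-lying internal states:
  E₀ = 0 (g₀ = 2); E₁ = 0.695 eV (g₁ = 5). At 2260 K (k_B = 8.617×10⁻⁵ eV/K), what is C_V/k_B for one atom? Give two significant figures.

k_BT = 8.617×10⁻⁵ × 2260 K = 0.1947 eV.
Eᵢ/kT = 0, 3.570.
Z = Σ gᵢe^(−Eᵢ/kT) = 2·e^(−0) + 5·e^(−3.570) = 2.000 + 0.1408 = 2.141.
⟨E⟩ = 0.04571 eV, ⟨E²⟩ = 0.03177 eV².
C_V/k_B = (⟨E²⟩ − ⟨E⟩²)/(kT)² = (0.03177 − 0.002089)/0.03791 = 0.78.

0.78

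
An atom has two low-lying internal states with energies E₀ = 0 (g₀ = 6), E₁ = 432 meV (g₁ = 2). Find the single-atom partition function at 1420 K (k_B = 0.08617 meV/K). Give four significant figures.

k_BT = 0.08617 × 1420 K = 122.361 meV.
Eᵢ/kT = 0, 3.53054.
Z = Σ gᵢe^(−Eᵢ/kT) = 6·e^(−0) + 2·e^(−3.53054) = 6.00000 + 0.0585782 = 6.05858.

Z = 6.059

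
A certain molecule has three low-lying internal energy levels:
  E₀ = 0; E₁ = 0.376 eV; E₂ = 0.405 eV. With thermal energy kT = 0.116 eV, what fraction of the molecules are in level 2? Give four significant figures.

Eᵢ/kT = 0, 3.24138, 3.49138.
Z = Σ e^(−Eᵢ/kT) = e^(−0) + e^(−3.24138) + e^(−3.49138) = 1.00000 + 0.0391099 + 0.0304588 = 1.06957.
P₂ = e^(−E₂/kT) / Z = 0.0304588/1.06957 = 0.02848.

0.02848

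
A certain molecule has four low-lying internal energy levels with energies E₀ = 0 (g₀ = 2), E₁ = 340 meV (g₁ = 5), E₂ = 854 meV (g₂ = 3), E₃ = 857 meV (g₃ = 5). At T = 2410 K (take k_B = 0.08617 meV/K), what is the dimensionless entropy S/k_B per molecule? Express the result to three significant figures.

1.82

k_BT = 0.08617 × 2410 K = 207.67 meV.
Eᵢ/kT = 0, 1.6372, 4.1123, 4.1267.
Z = Σ gᵢe^(−Eᵢ/kT) = 2·e^(−0) + 5·e^(−1.6372) + 3·e^(−4.1123) + 5·e^(−4.1267) = 2.0000 + 0.97262 + 0.049110 + 0.080680 = 3.1024.
⟨E⟩ = Σ EᵢPᵢ = 142.40 meV.
S/k_B = ln Z + ⟨E⟩/kT = ln(3.1024) + 142.40/207.67 = 1.1322 + 0.68570 = 1.82.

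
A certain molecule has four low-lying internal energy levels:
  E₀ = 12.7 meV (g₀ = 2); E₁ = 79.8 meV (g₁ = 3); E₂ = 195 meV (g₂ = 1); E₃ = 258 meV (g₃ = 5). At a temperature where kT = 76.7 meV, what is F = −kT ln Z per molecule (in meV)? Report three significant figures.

-84.4 meV

Eᵢ/kT = 0.16558, 1.0404, 2.5424, 3.3638.
Z = Σ gᵢe^(−Eᵢ/kT) = 2·e^(−0.16558) + 3·e^(−1.0404) + 1·e^(−2.5424) + 5·e^(−3.3638) = 1.6948 + 1.0599 + 0.078677 + 0.17302 = 3.0064.
F = −kT ln Z = −76.7 × ln(3.0064) = −76.7 × 1.1007 = -84.4 meV.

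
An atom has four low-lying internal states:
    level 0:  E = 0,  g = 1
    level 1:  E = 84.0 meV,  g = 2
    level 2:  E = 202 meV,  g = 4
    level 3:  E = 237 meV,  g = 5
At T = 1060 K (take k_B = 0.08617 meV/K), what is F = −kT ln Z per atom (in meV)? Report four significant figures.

k_BT = 0.08617 × 1060 K = 91.3402 meV.
Eᵢ/kT = 0, 0.919639, 2.21151, 2.59470.
Z = Σ gᵢe^(−Eᵢ/kT) = 1·e^(−0) + 2·e^(−0.919639) + 4·e^(−2.21151) + 5·e^(−2.59470) = 1.00000 + 0.797326 + 0.438141 + 0.373341 = 2.60881.
F = −kT ln Z = −91.3402 × ln(2.60881) = −91.3402 × 0.958894 = -87.59 meV.

-87.59 meV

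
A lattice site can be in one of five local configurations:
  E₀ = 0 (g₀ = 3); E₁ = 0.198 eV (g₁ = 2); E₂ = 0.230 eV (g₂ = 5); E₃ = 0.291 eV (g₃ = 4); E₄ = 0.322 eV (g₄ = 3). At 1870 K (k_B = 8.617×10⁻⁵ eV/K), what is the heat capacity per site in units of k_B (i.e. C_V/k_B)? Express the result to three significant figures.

0.639

k_BT = 8.617×10⁻⁵ × 1870 K = 0.16114 eV.
Eᵢ/kT = 0, 1.2287, 1.4273, 1.8059, 1.9983.
Z = Σ gᵢe^(−Eᵢ/kT) = 3·e^(−0) + 2·e^(−1.2287) + 5·e^(−1.4273) + 4·e^(−1.8059) + 3·e^(−1.9983) = 3.0000 + 0.58535 + 1.1998 + 0.65731 + 0.40670 = 5.8492.
⟨E⟩ = 0.12208 eV, ⟨E²⟩ = 0.031500 eV².
C_V/k_B = (⟨E²⟩ − ⟨E⟩²)/(kT)² = (0.031500 − 0.014904)/0.025966 = 0.639.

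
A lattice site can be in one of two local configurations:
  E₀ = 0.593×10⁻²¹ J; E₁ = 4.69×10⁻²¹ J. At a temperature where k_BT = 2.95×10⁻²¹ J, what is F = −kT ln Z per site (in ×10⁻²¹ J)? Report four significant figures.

Eᵢ/kT = 0.201017, 1.58983.
Z = Σ e^(−Eᵢ/kT) = e^(−0.201017) + e^(−1.58983) = 0.817899 + 0.203960 = 1.02186.
F = −kT ln Z = −2.95 × ln(1.02186) = −2.95 × 0.0216245 = -0.06379 ×10⁻²¹ J.

-0.06379 ×10⁻²¹ J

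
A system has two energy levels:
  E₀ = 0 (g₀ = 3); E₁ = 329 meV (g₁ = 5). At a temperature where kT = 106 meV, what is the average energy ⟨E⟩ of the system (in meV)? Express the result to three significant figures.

22.9 meV

Eᵢ/kT = 0, 3.1038.
Z = Σ gᵢe^(−Eᵢ/kT) = 3·e^(−0) + 5·e^(−3.1038) = 3.0000 + 0.22439 = 3.2244.
⟨E⟩ = Σ Eᵢ gᵢe^(−Eᵢ/kT) / Z = (0·3.0000 + 329·0.22439) / 3.2244 = 22.9 meV.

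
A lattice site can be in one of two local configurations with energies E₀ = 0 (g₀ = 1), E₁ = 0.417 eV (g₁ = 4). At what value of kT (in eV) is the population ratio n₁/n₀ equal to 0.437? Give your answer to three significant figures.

n₁/n₀ = (g₁/g₀) exp[−(E₁−E₀)/kT] = 0.437.
⇒ (E₁−E₀)/kT = ln((4/1)/0.437) = ln(9.1533) = 2.2141.
kT = 0.417 eV / 2.2141 = 0.188 eV.

0.188 eV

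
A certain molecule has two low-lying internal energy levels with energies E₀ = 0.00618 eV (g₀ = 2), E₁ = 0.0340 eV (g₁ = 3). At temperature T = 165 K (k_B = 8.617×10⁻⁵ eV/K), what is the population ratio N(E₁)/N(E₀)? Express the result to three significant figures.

k_BT = 8.617×10⁻⁵ × 165 K = 0.014218 eV.
n₁/n₀ = (g₁/g₀) exp[−(E₁−E₀)/kT] = (3/2) × exp(−(0.02782 eV)/(0.014218 eV)) = (3/2) × exp(-1.9567) = 0.212.

0.212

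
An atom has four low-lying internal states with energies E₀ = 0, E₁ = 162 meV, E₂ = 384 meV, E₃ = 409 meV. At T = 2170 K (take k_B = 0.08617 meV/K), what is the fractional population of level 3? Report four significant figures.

0.06756

k_BT = 0.08617 × 2170 K = 186.989 meV.
Eᵢ/kT = 0, 0.866361, 2.05360, 2.18729.
Z = Σ e^(−Eᵢ/kT) = e^(−0) + e^(−0.866361) + e^(−2.05360) + e^(−2.18729) = 1.00000 + 0.420479 + 0.128272 + 0.112220 = 1.66097.
P₃ = e^(−E₃/kT) / Z = 0.112220/1.66097 = 0.06756.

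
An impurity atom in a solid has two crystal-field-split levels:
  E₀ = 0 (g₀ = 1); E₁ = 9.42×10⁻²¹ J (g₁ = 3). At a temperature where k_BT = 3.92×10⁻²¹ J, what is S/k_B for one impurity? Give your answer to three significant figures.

0.753

Eᵢ/kT = 0, 2.4031.
Z = Σ gᵢe^(−Eᵢ/kT) = 1·e^(−0) + 3·e^(−2.4031) = 1.0000 + 0.27131 = 1.2713.
⟨E⟩ = Σ EᵢPᵢ = 2.0103 ×10⁻²¹ J.
S/k_B = ln Z + ⟨E⟩/kT = ln(1.2713) + 2.0103/3.92 = 0.24004 + 0.51283 = 0.753.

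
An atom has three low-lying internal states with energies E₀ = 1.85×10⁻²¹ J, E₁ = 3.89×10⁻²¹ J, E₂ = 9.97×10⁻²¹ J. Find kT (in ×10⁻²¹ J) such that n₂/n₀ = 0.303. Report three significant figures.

n₂/n₀ = exp[−(E₂−E₀)/kT] = 0.303.
⇒ (E₂−E₀)/kT = ln(1/0.303) = ln(3.3003) = 1.1940.
kT = 8.12 ×10⁻²¹ J / 1.1940 = 6.80 ×10⁻²¹ J.

6.80 ×10⁻²¹ J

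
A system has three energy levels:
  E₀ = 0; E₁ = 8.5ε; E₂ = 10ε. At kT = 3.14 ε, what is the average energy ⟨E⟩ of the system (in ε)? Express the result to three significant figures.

Eᵢ/kT = 0, 2.7070, 3.1847.
Z = Σ e^(−Eᵢ/kT) = e^(−0) + e^(−2.7070) + e^(−3.1847) = 1.0000 + 0.066737 + 0.041391 = 1.1081.
⟨E⟩ = Σ Eᵢ e^(−Eᵢ/kT) / Z = (0·1.0000 + 8.5·0.066737 + 10·0.041391) / 1.1081 = 0.885 ε.

0.885 ε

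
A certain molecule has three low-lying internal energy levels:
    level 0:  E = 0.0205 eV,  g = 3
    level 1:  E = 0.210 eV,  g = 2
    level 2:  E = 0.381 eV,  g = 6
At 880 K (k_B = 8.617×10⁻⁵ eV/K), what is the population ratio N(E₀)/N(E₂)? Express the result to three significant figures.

k_BT = 8.617×10⁻⁵ × 880 K = 0.075830 eV.
n₀/n₂ = (g₀/g₂) exp[−(E₀−E₂)/kT] = (3/6) × exp(−(-0.3605 eV)/(0.075830 eV)) = (3/6) × exp(4.7541) = 58.0.

58.0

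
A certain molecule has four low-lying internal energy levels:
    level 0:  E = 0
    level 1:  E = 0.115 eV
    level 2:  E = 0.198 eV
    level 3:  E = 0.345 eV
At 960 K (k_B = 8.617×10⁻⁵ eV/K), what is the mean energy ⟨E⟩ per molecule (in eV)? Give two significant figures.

k_BT = 8.617×10⁻⁵ × 960 K = 0.08272 eV.
Eᵢ/kT = 0, 1.390, 2.394, 4.171.
Z = Σ e^(−Eᵢ/kT) = e^(−0) + e^(−1.390) + e^(−2.394) + e^(−4.171) = 1.000 + 0.2491 + 0.09126 + 0.01544 = 1.356.
⟨E⟩ = Σ Eᵢ e^(−Eᵢ/kT) / Z = (0·1.000 + 0.115·0.2491 + 0.198·0.09126 + 0.345·0.01544) / 1.356 = 0.038 eV.

0.038 eV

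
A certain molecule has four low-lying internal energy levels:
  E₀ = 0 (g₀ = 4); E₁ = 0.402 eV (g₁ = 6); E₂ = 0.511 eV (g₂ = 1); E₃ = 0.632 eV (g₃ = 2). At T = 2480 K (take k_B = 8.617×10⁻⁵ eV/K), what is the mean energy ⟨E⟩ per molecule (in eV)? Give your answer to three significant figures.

k_BT = 8.617×10⁻⁵ × 2480 K = 0.21370 eV.
Eᵢ/kT = 0, 1.8811, 2.3912, 2.9574.
Z = Σ gᵢe^(−Eᵢ/kT) = 4·e^(−0) + 6·e^(−1.8811) + 1·e^(−2.3912) + 2·e^(−2.9574) = 4.0000 + 0.91453 + 0.091520 + 0.10391 = 5.1100.
⟨E⟩ = Σ Eᵢ gᵢe^(−Eᵢ/kT) / Z = (0·4.0000 + 0.402·0.91453 + 0.511·0.091520 + 0.632·0.10391) / 5.1100 = 0.0939 eV.

0.0939 eV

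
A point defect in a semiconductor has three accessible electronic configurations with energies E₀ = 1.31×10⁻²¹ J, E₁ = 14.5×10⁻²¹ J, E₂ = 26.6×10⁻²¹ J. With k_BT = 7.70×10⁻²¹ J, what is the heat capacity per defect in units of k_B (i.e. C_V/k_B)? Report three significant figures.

0.641

Eᵢ/kT = 0.17013, 1.8831, 3.4545.
Z = Σ e^(−Eᵢ/kT) = e^(−0.17013) + e^(−1.8831) + e^(−3.4545) = 0.84356 + 0.15212 + 0.031603 = 1.0273.
⟨E⟩ = 4.0411, ⟨E²⟩ = 54.309.
C_V/k_B = (⟨E²⟩ − ⟨E⟩²)/(kT)² = (54.309 − 16.330)/59.290 = 0.641.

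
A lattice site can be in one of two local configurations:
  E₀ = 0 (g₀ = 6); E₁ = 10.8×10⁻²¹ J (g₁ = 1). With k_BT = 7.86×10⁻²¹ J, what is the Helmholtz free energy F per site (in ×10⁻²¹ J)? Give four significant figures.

-14.41 ×10⁻²¹ J

Eᵢ/kT = 0, 1.37405.
Z = Σ gᵢe^(−Eᵢ/kT) = 6·e^(−0) + 1·e^(−1.37405) = 6.00000 + 0.253080 = 6.25308.
F = −kT ln Z = −7.86 × ln(6.25308) = −7.86 × 1.83307 = -14.41 ×10⁻²¹ J.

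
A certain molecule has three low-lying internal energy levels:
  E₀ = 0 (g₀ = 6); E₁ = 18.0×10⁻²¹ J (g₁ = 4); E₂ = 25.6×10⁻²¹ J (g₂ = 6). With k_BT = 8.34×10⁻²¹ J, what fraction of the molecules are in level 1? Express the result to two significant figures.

Eᵢ/kT = 0, 2.158, 3.070.
Z = Σ gᵢe^(−Eᵢ/kT) = 6·e^(−0) + 4·e^(−2.158) + 6·e^(−3.070) = 6.000 + 0.4622 + 0.2785 = 6.741.
P₁ = g₁ e^(−E₁/kT) / Z = 0.4622/6.741 = 0.069.

0.069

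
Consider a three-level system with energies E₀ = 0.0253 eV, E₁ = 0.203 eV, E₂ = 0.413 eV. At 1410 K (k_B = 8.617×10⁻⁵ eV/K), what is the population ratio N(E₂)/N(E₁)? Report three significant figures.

k_BT = 8.617×10⁻⁵ × 1410 K = 0.12150 eV.
n₂/n₁ = exp[−(E₂−E₁)/kT] = exp(−(0.210 eV)/(0.12150 eV)) = exp(-1.7284) = 0.178.

0.178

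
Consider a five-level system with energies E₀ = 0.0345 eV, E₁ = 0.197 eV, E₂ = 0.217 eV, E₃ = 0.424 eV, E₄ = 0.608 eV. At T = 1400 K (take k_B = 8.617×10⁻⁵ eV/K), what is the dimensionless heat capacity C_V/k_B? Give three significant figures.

k_BT = 8.617×10⁻⁵ × 1400 K = 0.12064 eV.
Eᵢ/kT = 0.28597, 1.6330, 1.7987, 3.5146, 5.0398.
Z = Σ e^(−Eᵢ/kT) = e^(−0.28597) + e^(−1.6330) + e^(−1.7987) + e^(−3.5146) + e^(−5.0398) = 0.75129 + 0.19534 + 0.16551 + 0.029760 + 0.0064750 = 1.1484.
⟨E⟩ = 0.10177 eV, ⟨E²⟩ = 0.020910 eV².
C_V/k_B = (⟨E²⟩ − ⟨E⟩²)/(kT)² = (0.020910 − 0.010357)/0.014554 = 0.725.

0.725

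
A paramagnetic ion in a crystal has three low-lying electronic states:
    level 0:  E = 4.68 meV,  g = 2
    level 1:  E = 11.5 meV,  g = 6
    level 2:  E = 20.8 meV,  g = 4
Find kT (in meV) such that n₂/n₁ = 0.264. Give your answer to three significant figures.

10.0 meV

n₂/n₁ = (g₂/g₁) exp[−(E₂−E₁)/kT] = 0.264.
⇒ (E₂−E₁)/kT = ln((4/6)/0.264) = ln(2.5253) = 0.92636.
kT = 9.3 meV / 0.92636 = 10.0 meV.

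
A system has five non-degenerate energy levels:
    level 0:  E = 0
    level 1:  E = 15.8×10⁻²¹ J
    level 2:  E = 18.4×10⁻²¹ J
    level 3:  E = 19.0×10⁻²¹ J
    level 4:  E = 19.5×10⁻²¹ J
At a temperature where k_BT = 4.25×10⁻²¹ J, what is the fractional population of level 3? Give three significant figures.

Eᵢ/kT = 0, 3.7176, 4.3294, 4.4706, 4.5882.
Z = Σ e^(−Eᵢ/kT) = e^(−0) + e^(−3.7176) + e^(−4.3294) + e^(−4.4706) + e^(−4.5882) = 1.0000 + 0.024292 + 0.013175 + 0.011440 + 0.010171 = 1.0591.
P₃ = e^(−E₃/kT) / Z = 0.011440/1.0591 = 0.0108.

0.0108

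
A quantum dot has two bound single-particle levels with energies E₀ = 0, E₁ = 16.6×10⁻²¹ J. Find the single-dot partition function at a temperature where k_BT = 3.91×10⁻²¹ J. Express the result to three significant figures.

Eᵢ/kT = 0, 4.2455.
Z = Σ e^(−Eᵢ/kT) = e^(−0) + e^(−4.2455) = 1.0000 + 0.014329 = 1.0143.

Z = 1.01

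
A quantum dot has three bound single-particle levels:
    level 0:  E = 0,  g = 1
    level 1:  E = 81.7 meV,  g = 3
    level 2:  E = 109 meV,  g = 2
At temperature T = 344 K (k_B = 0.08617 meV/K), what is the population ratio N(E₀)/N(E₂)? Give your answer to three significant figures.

19.8

k_BT = 0.08617 × 344 K = 29.642 meV.
n₀/n₂ = (g₀/g₂) exp[−(E₀−E₂)/kT] = (1/2) × exp(−(-109 meV)/(29.642 meV)) = (1/2) × exp(3.6772) = 19.8.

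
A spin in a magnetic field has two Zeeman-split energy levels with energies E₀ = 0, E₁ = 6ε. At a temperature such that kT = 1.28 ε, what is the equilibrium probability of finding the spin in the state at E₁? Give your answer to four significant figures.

0.009126

Eᵢ/kT = 0, 4.68750.
Z = Σ e^(−Eᵢ/kT) = e^(−0) + e^(−4.68750) = 1.00000 + 0.00920968 = 1.00921.
P₁ = e^(−E₁/kT) / Z = 0.00920968/1.00921 = 0.009126.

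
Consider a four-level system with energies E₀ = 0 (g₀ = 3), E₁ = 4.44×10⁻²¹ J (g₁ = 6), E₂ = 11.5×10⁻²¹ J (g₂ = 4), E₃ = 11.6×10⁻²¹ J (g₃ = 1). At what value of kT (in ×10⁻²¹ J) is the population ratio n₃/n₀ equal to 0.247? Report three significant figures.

n₃/n₀ = (g₃/g₀) exp[−(E₃−E₀)/kT] = 0.247.
⇒ (E₃−E₀)/kT = ln((1/3)/0.247) = ln(1.3495) = 0.29973.
kT = 11.6 ×10⁻²¹ J / 0.29973 = 38.7 ×10⁻²¹ J.

38.7 ×10⁻²¹ J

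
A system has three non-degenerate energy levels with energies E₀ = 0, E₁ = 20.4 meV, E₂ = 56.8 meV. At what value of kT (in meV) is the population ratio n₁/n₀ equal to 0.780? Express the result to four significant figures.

n₁/n₀ = exp[−(E₁−E₀)/kT] = 0.780.
⇒ (E₁−E₀)/kT = ln(1/0.780) = ln(1.28205) = 0.248460.
kT = 20.4 meV / 0.248460 = 82.11 meV.

82.11 meV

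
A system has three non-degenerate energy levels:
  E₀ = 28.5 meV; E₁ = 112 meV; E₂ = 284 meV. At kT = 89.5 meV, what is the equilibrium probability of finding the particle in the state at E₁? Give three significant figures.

Eᵢ/kT = 0.31844, 1.2514, 3.1732.
Z = Σ e^(−Eᵢ/kT) = e^(−0.31844) + e^(−1.2514) + e^(−3.1732) = 0.72728 + 0.28610 + 0.041869 = 1.0552.
P₁ = e^(−E₁/kT) / Z = 0.28610/1.0552 = 0.271.

0.271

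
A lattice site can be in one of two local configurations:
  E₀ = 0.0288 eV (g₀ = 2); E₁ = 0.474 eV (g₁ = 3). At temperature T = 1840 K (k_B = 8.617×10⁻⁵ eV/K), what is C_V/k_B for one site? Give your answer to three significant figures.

0.600

k_BT = 8.617×10⁻⁵ × 1840 K = 0.15855 eV.
Eᵢ/kT = 0.18165, 2.9896.
Z = Σ gᵢe^(−Eᵢ/kT) = 2·e^(−0.18165) + 3·e^(−2.9896) = 1.6678 + 0.15092 = 1.8187.
⟨E⟩ = 0.065744 eV, ⟨E²⟩ = 0.019405 eV².
C_V/k_B = (⟨E²⟩ − ⟨E⟩²)/(kT)² = (0.019405 − 0.0043223)/0.025138 = 0.600.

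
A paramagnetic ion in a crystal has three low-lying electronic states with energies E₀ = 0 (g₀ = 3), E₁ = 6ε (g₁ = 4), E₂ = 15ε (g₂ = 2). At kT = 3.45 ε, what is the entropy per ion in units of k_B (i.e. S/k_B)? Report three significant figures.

Eᵢ/kT = 0, 1.7391, 4.3478.
Z = Σ gᵢe^(−Eᵢ/kT) = 3·e^(−0) + 4·e^(−1.7391) + 2·e^(−4.3478) = 3.0000 + 0.70271 + 0.025870 = 3.7286.
⟨E⟩ = Σ EᵢPᵢ = 1.2349 ε.
S/k_B = ln Z + ⟨E⟩/kT = ln(3.7286) + 1.2349/3.45 = 1.3160 + 0.35794 = 1.67.

1.67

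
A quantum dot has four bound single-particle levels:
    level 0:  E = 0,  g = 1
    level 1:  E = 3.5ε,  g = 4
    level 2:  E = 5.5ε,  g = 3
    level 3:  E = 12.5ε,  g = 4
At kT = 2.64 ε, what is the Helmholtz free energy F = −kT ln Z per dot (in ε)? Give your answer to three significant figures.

-2.39 ε

Eᵢ/kT = 0, 1.3258, 2.0833, 4.7348.
Z = Σ gᵢe^(−Eᵢ/kT) = 1·e^(−0) + 4·e^(−1.3258) + 3·e^(−2.0833) + 4·e^(−4.7348) = 1.0000 + 1.0624 + 0.37356 + 0.035137 = 2.4711.
F = −kT ln Z = −2.64 × ln(2.4711) = −2.64 × 0.90466 = -2.39 ε.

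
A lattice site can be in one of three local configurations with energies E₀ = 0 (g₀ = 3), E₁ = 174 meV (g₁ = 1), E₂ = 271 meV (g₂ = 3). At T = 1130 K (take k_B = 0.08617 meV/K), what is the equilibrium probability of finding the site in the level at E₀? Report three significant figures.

0.895

k_BT = 0.08617 × 1130 K = 97.372 meV.
Eᵢ/kT = 0, 1.7870, 2.7831.
Z = Σ gᵢe^(−Eᵢ/kT) = 3·e^(−0) + 1·e^(−1.7870) + 3·e^(−2.7831) = 3.0000 + 0.16746 + 0.18554 = 3.3530.
P₀ = g₀ e^(−E₀/kT) / Z = 3.0000/3.3530 = 0.895.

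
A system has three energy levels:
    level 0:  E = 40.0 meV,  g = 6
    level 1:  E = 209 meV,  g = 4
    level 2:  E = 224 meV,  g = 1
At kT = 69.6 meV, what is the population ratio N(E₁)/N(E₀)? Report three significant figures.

0.0588

n₁/n₀ = (g₁/g₀) exp[−(E₁−E₀)/kT] = (4/6) × exp(−(169.0 meV)/(69.6 meV)) = (4/6) × exp(-2.4282) = 0.0588.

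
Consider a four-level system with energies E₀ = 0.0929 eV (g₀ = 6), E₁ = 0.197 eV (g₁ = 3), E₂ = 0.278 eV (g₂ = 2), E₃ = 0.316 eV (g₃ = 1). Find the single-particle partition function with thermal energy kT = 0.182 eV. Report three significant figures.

Eᵢ/kT = 0.51044, 1.0824, 1.5275, 1.7363.
Z = Σ gᵢe^(−Eᵢ/kT) = 6·e^(−0.51044) + 3·e^(−1.0824) + 2·e^(−1.5275) + 1·e^(−1.7363) = 3.6014 + 1.0163 + 0.43416 + 0.17617 = 5.2280.

Z = 5.23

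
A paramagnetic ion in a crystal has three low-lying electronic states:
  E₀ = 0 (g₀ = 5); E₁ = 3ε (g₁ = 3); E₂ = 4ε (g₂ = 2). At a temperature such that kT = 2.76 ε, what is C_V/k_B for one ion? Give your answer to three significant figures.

Eᵢ/kT = 0, 1.0870, 1.4493.
Z = Σ gᵢe^(−Eᵢ/kT) = 5·e^(−0) + 3·e^(−1.0870) + 2·e^(−1.4493) = 5.0000 + 1.0117 + 0.46947 = 6.4812.
⟨E⟩ = 0.75804 ε, ⟨E²⟩ = 2.5638 ε².
C_V/k_B = (⟨E²⟩ − ⟨E⟩²)/(kT)² = (2.5638 − 0.57462)/7.6176 = 0.261.

0.261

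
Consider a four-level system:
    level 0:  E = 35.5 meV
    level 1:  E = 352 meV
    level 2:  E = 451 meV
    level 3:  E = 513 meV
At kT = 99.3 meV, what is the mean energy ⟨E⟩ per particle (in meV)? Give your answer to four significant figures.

Eᵢ/kT = 0.357503, 3.54481, 4.54179, 5.16616.
Z = Σ e^(−Eᵢ/kT) = e^(−0.357503) + e^(−3.54481) + e^(−4.54179) + e^(−5.16616) = 0.699421 + 0.0288741 + 0.0106543 + 0.00570644 = 0.744656.
⟨E⟩ = Σ Eᵢ e^(−Eᵢ/kT) / Z = (35.5·0.699421 + 352·0.0288741 + 451·0.0106543 + 513·0.00570644) / 0.744656 = 57.38 meV.

57.38 meV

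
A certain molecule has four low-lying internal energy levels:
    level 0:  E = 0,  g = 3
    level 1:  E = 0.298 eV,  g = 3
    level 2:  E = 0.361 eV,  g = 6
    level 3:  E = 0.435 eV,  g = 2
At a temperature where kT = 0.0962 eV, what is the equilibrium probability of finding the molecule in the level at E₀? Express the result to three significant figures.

Eᵢ/kT = 0, 3.0977, 3.7526, 4.5218.
Z = Σ gᵢe^(−Eᵢ/kT) = 3·e^(−0) + 3·e^(−3.0977) + 6·e^(−3.7526) + 2·e^(−4.5218) = 3.0000 + 0.13546 + 0.14074 + 0.021739 = 3.2979.
P₀ = g₀ e^(−E₀/kT) / Z = 3.0000/3.2979 = 0.910.

0.910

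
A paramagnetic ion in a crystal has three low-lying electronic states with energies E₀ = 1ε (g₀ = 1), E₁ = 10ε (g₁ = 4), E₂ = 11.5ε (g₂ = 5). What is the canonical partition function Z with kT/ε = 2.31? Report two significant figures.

Z = 0.74

Eᵢ/kT = 0.4329, 4.329, 4.978.
Z = Σ gᵢe^(−Eᵢ/kT) = 1·e^(−0.4329) + 4·e^(−4.329) + 5·e^(−4.978) = 0.6486 + 0.05272 + 0.03444 = 0.7358.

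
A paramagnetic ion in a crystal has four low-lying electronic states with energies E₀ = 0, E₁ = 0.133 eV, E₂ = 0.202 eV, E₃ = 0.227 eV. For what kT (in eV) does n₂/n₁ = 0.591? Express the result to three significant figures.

0.131 eV

n₂/n₁ = exp[−(E₂−E₁)/kT] = 0.591.
⇒ (E₂−E₁)/kT = ln(1/0.591) = ln(1.6920) = 0.52591.
kT = 0.069 eV / 0.52591 = 0.131 eV.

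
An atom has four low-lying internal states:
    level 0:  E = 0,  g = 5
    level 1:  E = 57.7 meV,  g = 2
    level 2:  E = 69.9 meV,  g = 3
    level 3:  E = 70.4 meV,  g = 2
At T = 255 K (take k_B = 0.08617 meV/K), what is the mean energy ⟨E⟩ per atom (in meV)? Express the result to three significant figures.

4.26 meV

k_BT = 0.08617 × 255 K = 21.973 meV.
Eᵢ/kT = 0, 2.6260, 3.1812, 3.2039.
Z = Σ gᵢe^(−Eᵢ/kT) = 5·e^(−0) + 2·e^(−2.6260) + 3·e^(−3.1812) + 2·e^(−3.2039) = 5.0000 + 0.14473 + 0.12461 + 0.081207 = 5.3505.
⟨E⟩ = Σ Eᵢ gᵢe^(−Eᵢ/kT) / Z = (0·5.0000 + 57.7·0.14473 + 69.9·0.12461 + 70.4·0.081207) / 5.3505 = 4.26 meV.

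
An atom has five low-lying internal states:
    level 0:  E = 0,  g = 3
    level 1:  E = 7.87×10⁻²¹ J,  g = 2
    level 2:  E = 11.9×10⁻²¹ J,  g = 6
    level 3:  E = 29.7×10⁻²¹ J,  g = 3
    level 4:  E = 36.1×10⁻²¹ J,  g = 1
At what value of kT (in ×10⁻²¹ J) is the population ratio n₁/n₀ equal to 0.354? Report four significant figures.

n₁/n₀ = (g₁/g₀) exp[−(E₁−E₀)/kT] = 0.354.
⇒ (E₁−E₀)/kT = ln((2/3)/0.354) = ln(1.88324) = 0.632994.
kT = 7.87 ×10⁻²¹ J / 0.632994 = 12.43 ×10⁻²¹ J.

12.43 ×10⁻²¹ J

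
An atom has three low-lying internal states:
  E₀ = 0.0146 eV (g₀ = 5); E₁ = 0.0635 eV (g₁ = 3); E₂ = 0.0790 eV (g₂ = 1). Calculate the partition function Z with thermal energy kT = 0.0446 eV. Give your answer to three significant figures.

Z = 4.50

Eᵢ/kT = 0.32735, 1.4238, 1.7713.
Z = Σ gᵢe^(−Eᵢ/kT) = 5·e^(−0.32735) + 3·e^(−1.4238) + 1·e^(−1.7713) = 3.6042 + 0.72239 + 0.17011 = 4.4967.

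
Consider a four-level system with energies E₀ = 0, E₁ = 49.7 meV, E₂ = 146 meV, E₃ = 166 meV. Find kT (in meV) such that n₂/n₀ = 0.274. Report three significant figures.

n₂/n₀ = exp[−(E₂−E₀)/kT] = 0.274.
⇒ (E₂−E₀)/kT = ln(1/0.274) = ln(3.6496) = 1.2946.
kT = 146 meV / 1.2946 = 113 meV.

113 meV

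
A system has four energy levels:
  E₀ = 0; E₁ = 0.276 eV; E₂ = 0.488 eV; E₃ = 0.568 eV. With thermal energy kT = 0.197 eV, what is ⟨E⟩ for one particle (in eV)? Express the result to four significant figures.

Eᵢ/kT = 0, 1.40102, 2.47716, 2.88325.
Z = Σ e^(−Eᵢ/kT) = e^(−0) + e^(−1.40102) + e^(−2.47716) + e^(−2.88325) = 1.00000 + 0.246346 + 0.0839814 + 0.0559526 = 1.38628.
⟨E⟩ = Σ Eᵢ e^(−Eᵢ/kT) / Z = (0·1.00000 + 0.276·0.246346 + 0.488·0.0839814 + 0.568·0.0559526) / 1.38628 = 0.1015 eV.

0.1015 eV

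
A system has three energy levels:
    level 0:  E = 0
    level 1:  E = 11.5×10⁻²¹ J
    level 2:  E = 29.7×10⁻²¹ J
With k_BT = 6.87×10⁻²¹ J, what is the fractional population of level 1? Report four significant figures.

0.1562

Eᵢ/kT = 0, 1.67394, 4.32314.
Z = Σ e^(−Eᵢ/kT) = e^(−0) + e^(−1.67394) + e^(−4.32314) = 1.00000 + 0.187507 + 0.0132582 = 1.20077.
P₁ = e^(−E₁/kT) / Z = 0.187507/1.20077 = 0.1562.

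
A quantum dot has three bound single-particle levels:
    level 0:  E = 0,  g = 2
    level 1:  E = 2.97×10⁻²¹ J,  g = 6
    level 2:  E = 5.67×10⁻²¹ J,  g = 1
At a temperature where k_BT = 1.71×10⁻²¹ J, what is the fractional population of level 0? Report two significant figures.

Eᵢ/kT = 0, 1.737, 3.316.
Z = Σ gᵢe^(−Eᵢ/kT) = 2·e^(−0) + 6·e^(−1.737) + 1·e^(−3.316) = 2.000 + 1.056 + 0.03630 = 3.092.
P₀ = g₀ e^(−E₀/kT) / Z = 2.000/3.092 = 0.65.

0.65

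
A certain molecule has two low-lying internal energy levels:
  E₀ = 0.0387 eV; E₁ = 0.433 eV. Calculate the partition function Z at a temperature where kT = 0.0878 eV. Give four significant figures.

Z = 0.6508

Eᵢ/kT = 0.440774, 4.93166.
Z = Σ e^(−Eᵢ/kT) = e^(−0.440774) + e^(−4.93166) = 0.643538 + 0.00721452 = 0.650753.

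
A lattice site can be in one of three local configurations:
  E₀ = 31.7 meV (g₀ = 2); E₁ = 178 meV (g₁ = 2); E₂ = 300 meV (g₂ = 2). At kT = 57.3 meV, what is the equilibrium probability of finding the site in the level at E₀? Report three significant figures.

0.920

Eᵢ/kT = 0.55323, 3.1065, 5.2356.
Z = Σ gᵢe^(−Eᵢ/kT) = 2·e^(−0.55323) + 2·e^(−3.1065) + 2·e^(−5.2356) = 1.1502 + 0.089515 + 0.010647 = 1.2504.
P₀ = g₀ e^(−E₀/kT) / Z = 1.1502/1.2504 = 0.920.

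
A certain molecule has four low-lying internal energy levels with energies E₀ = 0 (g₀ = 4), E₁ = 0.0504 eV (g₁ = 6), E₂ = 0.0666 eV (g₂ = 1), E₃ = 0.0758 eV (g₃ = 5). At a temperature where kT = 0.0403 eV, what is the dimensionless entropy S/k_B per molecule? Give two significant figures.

Eᵢ/kT = 0, 1.251, 1.653, 1.881.
Z = Σ gᵢe^(−Eᵢ/kT) = 4·e^(−0) + 6·e^(−1.251) + 1·e^(−1.653) + 5·e^(−1.881) = 4.000 + 1.717 + 0.1915 + 0.7622 = 6.671.
⟨E⟩ = Σ EᵢPᵢ = 0.02354 eV.
S/k_B = ln Z + ⟨E⟩/kT = ln(6.671) + 0.02354/0.0403 = 1.898 + 0.5841 = 2.5.

2.5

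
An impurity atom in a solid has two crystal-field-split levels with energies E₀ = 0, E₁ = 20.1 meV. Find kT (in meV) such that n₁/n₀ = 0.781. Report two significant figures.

81 meV

n₁/n₀ = exp[−(E₁−E₀)/kT] = 0.781.
⇒ (E₁−E₀)/kT = ln(1/0.781) = ln(1.280) = 0.2469.
kT = 20.1 meV / 0.2469 = 81 meV.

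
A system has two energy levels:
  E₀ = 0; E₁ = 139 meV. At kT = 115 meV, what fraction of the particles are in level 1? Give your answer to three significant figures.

0.230

Eᵢ/kT = 0, 1.2087.
Z = Σ e^(−Eᵢ/kT) = e^(−0) + e^(−1.2087) = 1.0000 + 0.29859 = 1.2986.
P₁ = e^(−E₁/kT) / Z = 0.29859/1.2986 = 0.230.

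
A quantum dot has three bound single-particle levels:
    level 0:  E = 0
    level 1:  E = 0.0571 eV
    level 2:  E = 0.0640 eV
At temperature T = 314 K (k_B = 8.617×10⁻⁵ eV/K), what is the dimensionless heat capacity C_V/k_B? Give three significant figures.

k_BT = 8.617×10⁻⁵ × 314 K = 0.027057 eV.
Eᵢ/kT = 0, 2.1104, 2.3654.
Z = Σ e^(−Eᵢ/kT) = e^(−0) + e^(−2.1104) + e^(−2.3654) = 1.0000 + 0.12119 + 0.093912 = 1.2151.
⟨E⟩ = 0.010641 eV, ⟨E²⟩ = 0.00064175 eV².
C_V/k_B = (⟨E²⟩ − ⟨E⟩²)/(kT)² = (0.00064175 − 0.00011323)/0.00073208 = 0.722.

0.722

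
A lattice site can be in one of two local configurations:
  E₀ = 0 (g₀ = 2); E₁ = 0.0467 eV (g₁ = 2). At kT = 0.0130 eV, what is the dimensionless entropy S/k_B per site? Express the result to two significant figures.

0.82

Eᵢ/kT = 0, 3.592.
Z = Σ gᵢe^(−Eᵢ/kT) = 2·e^(−0) + 2·e^(−3.592) = 2.000 + 0.05509 = 2.055.
⟨E⟩ = Σ EᵢPᵢ = 0.001252 eV.
S/k_B = ln Z + ⟨E⟩/kT = ln(2.055) + 0.001252/0.0130 = 0.7203 + 0.09631 = 0.82.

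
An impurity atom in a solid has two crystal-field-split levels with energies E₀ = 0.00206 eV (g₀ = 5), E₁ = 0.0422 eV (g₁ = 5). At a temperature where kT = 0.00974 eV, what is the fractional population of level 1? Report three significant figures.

Eᵢ/kT = 0.21150, 4.3326.
Z = Σ gᵢe^(−Eᵢ/kT) = 5·e^(−0.21150) + 5·e^(−4.3326) = 4.0468 + 0.065667 = 4.1125.
P₁ = g₁ e^(−E₁/kT) / Z = 0.065667/4.1125 = 0.0160.

0.0160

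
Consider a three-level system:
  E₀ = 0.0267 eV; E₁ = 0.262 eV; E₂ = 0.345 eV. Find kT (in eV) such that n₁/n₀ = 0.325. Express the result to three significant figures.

n₁/n₀ = exp[−(E₁−E₀)/kT] = 0.325.
⇒ (E₁−E₀)/kT = ln(1/0.325) = ln(3.0769) = 1.1239.
kT = 0.2353 eV / 1.1239 = 0.209 eV.

0.209 eV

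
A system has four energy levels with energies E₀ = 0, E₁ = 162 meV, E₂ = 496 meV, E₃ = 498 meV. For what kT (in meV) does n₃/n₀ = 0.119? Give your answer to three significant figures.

n₃/n₀ = exp[−(E₃−E₀)/kT] = 0.119.
⇒ (E₃−E₀)/kT = ln(1/0.119) = ln(8.4034) = 2.1286.
kT = 498 meV / 2.1286 = 234 meV.

234 meV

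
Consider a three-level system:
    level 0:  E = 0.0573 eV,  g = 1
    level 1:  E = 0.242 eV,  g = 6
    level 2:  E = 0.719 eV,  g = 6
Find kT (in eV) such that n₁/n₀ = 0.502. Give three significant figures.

0.0744 eV

n₁/n₀ = (g₁/g₀) exp[−(E₁−E₀)/kT] = 0.502.
⇒ (E₁−E₀)/kT = ln((6/1)/0.502) = ln(11.952) = 2.4809.
kT = 0.1847 eV / 2.4809 = 0.0744 eV.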